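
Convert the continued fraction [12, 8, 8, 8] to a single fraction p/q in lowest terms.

6401/528

Fold from the inside: start with 8/1.
  8 + 1/8 = 65/8
  8 + 8/65 = 528/65
  12 + 65/528 = 6401/528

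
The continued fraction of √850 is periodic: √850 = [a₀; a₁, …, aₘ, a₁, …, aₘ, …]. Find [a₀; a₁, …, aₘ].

[29; 6, 2, 6, 58]

a₀ = ⌊√850⌋ = 29.
With m₀=0, d₀=1 and mₖ₊₁ = dₖaₖ − mₖ, dₖ₊₁ = (n − mₖ₊₁²)/dₖ, aₖ₊₁ = ⌊(a₀+mₖ₊₁)/dₖ₊₁⌋:
  k=1: m=29, d=9, a=6
  k=2: m=25, d=25, a=2
  k=3: m=25, d=9, a=6
  k=4: m=29, d=1, a=58
d=1 and a=2a₀=58 at k=4, so the next step gives (m, d) = (29, 9) again — its k=1 value — and the period has length 4.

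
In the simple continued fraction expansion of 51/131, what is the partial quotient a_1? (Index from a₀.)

51 = 0·131 + 51   →  a_0 = 0
131 = 2·51 + 29   →  a_1 = 2

2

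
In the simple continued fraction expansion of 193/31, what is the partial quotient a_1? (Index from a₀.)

193 = 6·31 + 7   →  a_0 = 6
31 = 4·7 + 3   →  a_1 = 4

4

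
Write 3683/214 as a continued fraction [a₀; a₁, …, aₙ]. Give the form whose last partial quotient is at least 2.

[17; 4, 1, 3, 11]

3683 = 17*214 + 45
214 = 4*45 + 34
45 = 1*34 + 11
34 = 3*11 + 1
11 = 11*1 + 0  (stop)
So 3683/214 = [17; 4, 1, 3, 11].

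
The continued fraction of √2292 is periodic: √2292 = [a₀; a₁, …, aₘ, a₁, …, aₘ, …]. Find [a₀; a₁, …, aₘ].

[47; 1, 6, 1, 94]

a₀ = ⌊√2292⌋ = 47.
With m₀=0, d₀=1 and mₖ₊₁ = dₖaₖ − mₖ, dₖ₊₁ = (n − mₖ₊₁²)/dₖ, aₖ₊₁ = ⌊(a₀+mₖ₊₁)/dₖ₊₁⌋:
  k=1: m=47, d=83, a=1
  k=2: m=36, d=12, a=6
  k=3: m=36, d=83, a=1
  k=4: m=47, d=1, a=94
d=1 and a=2a₀=94 at k=4, so the next step gives (m, d) = (47, 83) again — its k=1 value — and the period has length 4.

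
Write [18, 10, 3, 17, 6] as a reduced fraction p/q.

58869/3253

Using pₖ = aₖpₖ₋₁ + pₖ₋₂ and qₖ = aₖqₖ₋₁ + qₖ₋₂:
  k=0: a=18, p=18, q=1
  k=1: a=10, p=181, q=10
  k=2: a=3, p=561, q=31
  k=3: a=17, p=9718, q=537
  k=4: a=6, p=58869, q=3253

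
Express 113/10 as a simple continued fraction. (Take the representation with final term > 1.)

113 = 11×10 + 3
10 = 3×3 + 1
3 = 3×1 + 0  (stop)
So 113/10 = [11; 3, 3].

[11; 3, 3]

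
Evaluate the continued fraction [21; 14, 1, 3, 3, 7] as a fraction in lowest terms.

Fold from the inside: start with 7/1.
  3 + 1/7 = 22/7
  3 + 7/22 = 73/22
  1 + 22/73 = 95/73
  14 + 73/95 = 1403/95
  21 + 95/1403 = 29558/1403

29558/1403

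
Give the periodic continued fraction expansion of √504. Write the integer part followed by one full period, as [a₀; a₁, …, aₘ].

a₀ = ⌊√504⌋ = 22.
With m₀=0, d₀=1 and mₖ₊₁ = dₖaₖ − mₖ, dₖ₊₁ = (n − mₖ₊₁²)/dₖ, aₖ₊₁ = ⌊(a₀+mₖ₊₁)/dₖ₊₁⌋:
  k=1: m=22, d=20, a=2
  k=2: m=18, d=9, a=4
  k=3: m=18, d=20, a=2
  k=4: m=22, d=1, a=44
d=1 and a=2a₀=44 at k=4, so the next step gives (m, d) = (22, 20) again — its k=1 value — and the period has length 4.

[22; 2, 4, 2, 44]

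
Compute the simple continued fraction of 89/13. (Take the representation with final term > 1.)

89 = 6×13 + 11
13 = 1×11 + 2
11 = 5×2 + 1
2 = 2×1 + 0  (stop)
So 89/13 = [6; 1, 5, 2].

[6; 1, 5, 2]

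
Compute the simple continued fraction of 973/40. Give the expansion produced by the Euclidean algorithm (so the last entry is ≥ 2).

973 = 24·40 + 13
40 = 3·13 + 1
13 = 13·1 + 0  (stop)
So 973/40 = [24; 3, 13].

[24; 3, 13]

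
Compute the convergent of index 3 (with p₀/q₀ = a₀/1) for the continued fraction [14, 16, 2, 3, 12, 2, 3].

1617/115

Using pₖ = aₖpₖ₋₁ + pₖ₋₂, qₖ = aₖqₖ₋₁ + qₖ₋₂ (with p₋₁=1, p₋₂=0, q₋₁=0, q₋₂=1):
  k=0: a=14, p=14, q=1
  k=1: a=16, p=225, q=16
  k=2: a=2, p=464, q=33
  k=3: a=3, p=1617, q=115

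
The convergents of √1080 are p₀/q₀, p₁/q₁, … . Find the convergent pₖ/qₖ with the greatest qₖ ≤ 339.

5291/161

√1080 = [32; 1, 6, 3, 6, 1, 64, …] (period length 6).
Convergents:
  p_0/q_0 = 32/1
  p_1/q_1 = 33/1
  p_2/q_2 = 230/7
  p_3/q_3 = 723/22
  p_4/q_4 = 4568/139
  p_5/q_5 = 5291/161
  p_6/q_6 = 343192/10443
q_5 = 161 ≤ 339 < 10443 = q_6, so the answer is 5291/161.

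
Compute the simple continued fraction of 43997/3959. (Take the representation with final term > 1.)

[11; 8, 1, 5, 7, 3, 3]

43997 = 11×3959 + 448
3959 = 8×448 + 375
448 = 1×375 + 73
375 = 5×73 + 10
73 = 7×10 + 3
10 = 3×3 + 1
3 = 3×1 + 0  (stop)
So 43997/3959 = [11; 8, 1, 5, 7, 3, 3].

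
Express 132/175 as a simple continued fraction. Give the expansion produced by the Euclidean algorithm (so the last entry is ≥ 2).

132 = 0·175 + 132
175 = 1·132 + 43
132 = 3·43 + 3
43 = 14·3 + 1
3 = 3·1 + 0  (stop)
So 132/175 = [0; 1, 3, 14, 3].

[0; 1, 3, 14, 3]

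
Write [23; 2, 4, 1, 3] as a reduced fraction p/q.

Using pₖ = aₖpₖ₋₁ + pₖ₋₂ and qₖ = aₖqₖ₋₁ + qₖ₋₂:
  k=0: a=23, p=23, q=1
  k=1: a=2, p=47, q=2
  k=2: a=4, p=211, q=9
  k=3: a=1, p=258, q=11
  k=4: a=3, p=985, q=42

985/42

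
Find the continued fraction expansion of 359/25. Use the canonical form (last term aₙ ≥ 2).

[14; 2, 1, 3, 2]

359 = 14·25 + 9
25 = 2·9 + 7
9 = 1·7 + 2
7 = 3·2 + 1
2 = 2·1 + 0  (stop)
So 359/25 = [14; 2, 1, 3, 2].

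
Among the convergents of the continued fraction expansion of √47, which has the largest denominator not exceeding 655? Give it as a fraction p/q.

√47 = [6; 1, 5, 1, 12, …] (period length 4).
Convergents:
  p_0/q_0 = 6/1
  p_1/q_1 = 7/1
  p_2/q_2 = 41/6
  p_3/q_3 = 48/7
  p_4/q_4 = 617/90
  p_5/q_5 = 665/97
  p_6/q_6 = 3942/575
  p_7/q_7 = 4607/672
q_6 = 575 ≤ 655 < 672 = q_7, so the answer is 3942/575.

3942/575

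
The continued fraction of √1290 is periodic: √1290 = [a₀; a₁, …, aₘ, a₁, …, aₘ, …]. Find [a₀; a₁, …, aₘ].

[35; 1, 10, 1, 70]

a₀ = ⌊√1290⌋ = 35.
With m₀=0, d₀=1 and mₖ₊₁ = dₖaₖ − mₖ, dₖ₊₁ = (n − mₖ₊₁²)/dₖ, aₖ₊₁ = ⌊(a₀+mₖ₊₁)/dₖ₊₁⌋:
  k=1: m=35, d=65, a=1
  k=2: m=30, d=6, a=10
  k=3: m=30, d=65, a=1
  k=4: m=35, d=1, a=70
d=1 and a=2a₀=70 at k=4, so the next step gives (m, d) = (35, 65) again — its k=1 value — and the period has length 4.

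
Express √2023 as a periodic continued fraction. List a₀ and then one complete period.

a₀ = ⌊√2023⌋ = 44.
With m₀=0, d₀=1 and mₖ₊₁ = dₖaₖ − mₖ, dₖ₊₁ = (n − mₖ₊₁²)/dₖ, aₖ₊₁ = ⌊(a₀+mₖ₊₁)/dₖ₊₁⌋:
  k=1: m=44, d=87, a=1
  k=2: m=43, d=2, a=43
  k=3: m=43, d=87, a=1
  k=4: m=44, d=1, a=88
d=1 and a=2a₀=88 at k=4, so the next step gives (m, d) = (44, 87) again — its k=1 value — and the period has length 4.

[44; 1, 43, 1, 88]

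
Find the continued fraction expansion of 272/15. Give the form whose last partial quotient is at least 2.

272 = 18·15 + 2
15 = 7·2 + 1
2 = 2·1 + 0  (stop)
So 272/15 = [18; 7, 2].

[18; 7, 2]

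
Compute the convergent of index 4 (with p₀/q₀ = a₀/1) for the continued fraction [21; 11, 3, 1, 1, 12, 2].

1666/79

Using pₖ = aₖpₖ₋₁ + pₖ₋₂, qₖ = aₖqₖ₋₁ + qₖ₋₂ (with p₋₁=1, p₋₂=0, q₋₁=0, q₋₂=1):
  k=0: a=21, p=21, q=1
  k=1: a=11, p=232, q=11
  k=2: a=3, p=717, q=34
  k=3: a=1, p=949, q=45
  k=4: a=1, p=1666, q=79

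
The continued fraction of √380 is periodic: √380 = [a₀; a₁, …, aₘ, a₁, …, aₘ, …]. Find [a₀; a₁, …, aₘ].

a₀ = ⌊√380⌋ = 19.
With m₀=0, d₀=1 and mₖ₊₁ = dₖaₖ − mₖ, dₖ₊₁ = (n − mₖ₊₁²)/dₖ, aₖ₊₁ = ⌊(a₀+mₖ₊₁)/dₖ₊₁⌋:
  k=1: m=19, d=19, a=2
  k=2: m=19, d=1, a=38
d=1 and a=2a₀=38 at k=2, so the next step gives (m, d) = (19, 19) again — its k=1 value — and the period has length 2.

[19; 2, 38]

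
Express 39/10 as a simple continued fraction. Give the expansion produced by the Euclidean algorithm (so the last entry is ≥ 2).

[3; 1, 9]

39 = 3·10 + 9
10 = 1·9 + 1
9 = 9·1 + 0  (stop)
So 39/10 = [3; 1, 9].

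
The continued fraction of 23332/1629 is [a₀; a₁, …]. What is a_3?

3

23332 = 14·1629 + 526   →  a_0 = 14
1629 = 3·526 + 51   →  a_1 = 3
526 = 10·51 + 16   →  a_2 = 10
51 = 3·16 + 3   →  a_3 = 3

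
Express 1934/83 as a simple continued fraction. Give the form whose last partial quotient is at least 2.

[23; 3, 3, 8]

1934 = 23*83 + 25
83 = 3*25 + 8
25 = 3*8 + 1
8 = 8*1 + 0  (stop)
So 1934/83 = [23; 3, 3, 8].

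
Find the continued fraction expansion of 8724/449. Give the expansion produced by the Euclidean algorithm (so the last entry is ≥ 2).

8724 = 19×449 + 193
449 = 2×193 + 63
193 = 3×63 + 4
63 = 15×4 + 3
4 = 1×3 + 1
3 = 3×1 + 0  (stop)
So 8724/449 = [19; 2, 3, 15, 1, 3].

[19; 2, 3, 15, 1, 3]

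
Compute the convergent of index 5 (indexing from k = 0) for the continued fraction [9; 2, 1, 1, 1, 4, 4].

347/37

Using pₖ = aₖpₖ₋₁ + pₖ₋₂, qₖ = aₖqₖ₋₁ + qₖ₋₂ (with p₋₁=1, p₋₂=0, q₋₁=0, q₋₂=1):
  k=0: a=9, p=9, q=1
  k=1: a=2, p=19, q=2
  k=2: a=1, p=28, q=3
  k=3: a=1, p=47, q=5
  k=4: a=1, p=75, q=8
  k=5: a=4, p=347, q=37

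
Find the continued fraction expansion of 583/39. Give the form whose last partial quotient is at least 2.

[14; 1, 18, 2]

583 = 14·39 + 37
39 = 1·37 + 2
37 = 18·2 + 1
2 = 2·1 + 0  (stop)
So 583/39 = [14; 1, 18, 2].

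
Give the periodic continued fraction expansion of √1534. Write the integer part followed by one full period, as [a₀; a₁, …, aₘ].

a₀ = ⌊√1534⌋ = 39.
With m₀=0, d₀=1 and mₖ₊₁ = dₖaₖ − mₖ, dₖ₊₁ = (n − mₖ₊₁²)/dₖ, aₖ₊₁ = ⌊(a₀+mₖ₊₁)/dₖ₊₁⌋:
  k=1: m=39, d=13, a=6
  k=2: m=39, d=1, a=78
d=1 and a=2a₀=78 at k=2, so the next step gives (m, d) = (39, 13) again — its k=1 value — and the period has length 2.

[39; 6, 78]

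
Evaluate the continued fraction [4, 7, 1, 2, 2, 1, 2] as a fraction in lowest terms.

859/208

Fold from the inside: start with 2/1.
  1 + 1/2 = 3/2
  2 + 2/3 = 8/3
  2 + 3/8 = 19/8
  1 + 8/19 = 27/19
  7 + 19/27 = 208/27
  4 + 27/208 = 859/208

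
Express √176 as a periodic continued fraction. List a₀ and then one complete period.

a₀ = ⌊√176⌋ = 13.
With m₀=0, d₀=1 and mₖ₊₁ = dₖaₖ − mₖ, dₖ₊₁ = (n − mₖ₊₁²)/dₖ, aₖ₊₁ = ⌊(a₀+mₖ₊₁)/dₖ₊₁⌋:
  k=1: m=13, d=7, a=3
  k=2: m=8, d=16, a=1
  k=3: m=8, d=7, a=3
  k=4: m=13, d=1, a=26
d=1 and a=2a₀=26 at k=4, so the next step gives (m, d) = (13, 7) again — its k=1 value — and the period has length 4.

[13; 3, 1, 3, 26]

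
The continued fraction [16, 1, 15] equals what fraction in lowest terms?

271/16

Using pₖ = aₖpₖ₋₁ + pₖ₋₂ and qₖ = aₖqₖ₋₁ + qₖ₋₂:
  k=0: a=16, p=16, q=1
  k=1: a=1, p=17, q=1
  k=2: a=15, p=271, q=16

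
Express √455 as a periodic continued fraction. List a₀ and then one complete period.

[21; 3, 42]

a₀ = ⌊√455⌋ = 21.
With m₀=0, d₀=1 and mₖ₊₁ = dₖaₖ − mₖ, dₖ₊₁ = (n − mₖ₊₁²)/dₖ, aₖ₊₁ = ⌊(a₀+mₖ₊₁)/dₖ₊₁⌋:
  k=1: m=21, d=14, a=3
  k=2: m=21, d=1, a=42
d=1 and a=2a₀=42 at k=2, so the next step gives (m, d) = (21, 14) again — its k=1 value — and the period has length 2.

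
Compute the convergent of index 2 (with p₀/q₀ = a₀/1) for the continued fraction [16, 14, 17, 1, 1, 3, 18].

Using pₖ = aₖpₖ₋₁ + pₖ₋₂, qₖ = aₖqₖ₋₁ + qₖ₋₂ (with p₋₁=1, p₋₂=0, q₋₁=0, q₋₂=1):
  k=0: a=16, p=16, q=1
  k=1: a=14, p=225, q=14
  k=2: a=17, p=3841, q=239

3841/239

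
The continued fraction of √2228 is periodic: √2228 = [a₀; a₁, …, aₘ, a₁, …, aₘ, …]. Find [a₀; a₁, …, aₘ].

[47; 4, 1, 22, 1, 4, 94]

a₀ = ⌊√2228⌋ = 47.
With m₀=0, d₀=1 and mₖ₊₁ = dₖaₖ − mₖ, dₖ₊₁ = (n − mₖ₊₁²)/dₖ, aₖ₊₁ = ⌊(a₀+mₖ₊₁)/dₖ₊₁⌋:
  k=1: m=47, d=19, a=4
  k=2: m=29, d=73, a=1
  k=3: m=44, d=4, a=22
  k=4: m=44, d=73, a=1
  k=5: m=29, d=19, a=4
  k=6: m=47, d=1, a=94
d=1 and a=2a₀=94 at k=6, so the next step gives (m, d) = (47, 19) again — its k=1 value — and the period has length 6.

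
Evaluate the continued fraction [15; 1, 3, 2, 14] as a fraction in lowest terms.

Using pₖ = aₖpₖ₋₁ + pₖ₋₂ and qₖ = aₖqₖ₋₁ + qₖ₋₂:
  k=0: a=15, p=15, q=1
  k=1: a=1, p=16, q=1
  k=2: a=3, p=63, q=4
  k=3: a=2, p=142, q=9
  k=4: a=14, p=2051, q=130

2051/130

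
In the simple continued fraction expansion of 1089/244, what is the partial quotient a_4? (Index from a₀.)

1

1089 = 4·244 + 113   →  a_0 = 4
244 = 2·113 + 18   →  a_1 = 2
113 = 6·18 + 5   →  a_2 = 6
18 = 3·5 + 3   →  a_3 = 3
5 = 1·3 + 2   →  a_4 = 1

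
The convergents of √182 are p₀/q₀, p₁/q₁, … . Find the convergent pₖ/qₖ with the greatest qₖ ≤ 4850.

√182 = [13; 2, 26, …] (period length 2).
Convergents:
  p_0/q_0 = 13/1
  p_1/q_1 = 27/2
  p_2/q_2 = 715/53
  p_3/q_3 = 1457/108
  p_4/q_4 = 38597/2861
  p_5/q_5 = 78651/5830
q_4 = 2861 ≤ 4850 < 5830 = q_5, so the answer is 38597/2861.

38597/2861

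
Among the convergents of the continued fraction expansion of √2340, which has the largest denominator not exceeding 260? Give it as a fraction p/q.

√2340 = [48; 2, 1, 2, 10, 2, 1, 2, 96, …] (period length 8).
Convergents:
  p_0/q_0 = 48/1
  p_1/q_1 = 97/2
  p_2/q_2 = 145/3
  p_3/q_3 = 387/8
  p_4/q_4 = 4015/83
  p_5/q_5 = 8417/174
  p_6/q_6 = 12432/257
  p_7/q_7 = 33281/688
q_6 = 257 ≤ 260 < 688 = q_7, so the answer is 12432/257.

12432/257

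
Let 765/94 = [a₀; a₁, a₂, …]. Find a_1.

765 = 8·94 + 13   →  a_0 = 8
94 = 7·13 + 3   →  a_1 = 7

7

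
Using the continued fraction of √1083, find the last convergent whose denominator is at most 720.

23497/714

√1083 = [32; 1, 9, 1, 64, …] (period length 4).
Convergents:
  p_0/q_0 = 32/1
  p_1/q_1 = 33/1
  p_2/q_2 = 329/10
  p_3/q_3 = 362/11
  p_4/q_4 = 23497/714
  p_5/q_5 = 23859/725
q_4 = 714 ≤ 720 < 725 = q_5, so the answer is 23497/714.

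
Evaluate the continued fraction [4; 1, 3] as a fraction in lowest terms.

19/4

Using pₖ = aₖpₖ₋₁ + pₖ₋₂ and qₖ = aₖqₖ₋₁ + qₖ₋₂:
  k=0: a=4, p=4, q=1
  k=1: a=1, p=5, q=1
  k=2: a=3, p=19, q=4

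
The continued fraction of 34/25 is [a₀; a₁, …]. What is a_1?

2

34 = 1·25 + 9   →  a_0 = 1
25 = 2·9 + 7   →  a_1 = 2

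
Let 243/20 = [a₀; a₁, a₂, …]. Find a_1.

243 = 12·20 + 3   →  a_0 = 12
20 = 6·3 + 2   →  a_1 = 6

6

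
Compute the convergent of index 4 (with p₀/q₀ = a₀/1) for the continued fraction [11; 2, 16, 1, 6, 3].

Using pₖ = aₖpₖ₋₁ + pₖ₋₂, qₖ = aₖqₖ₋₁ + qₖ₋₂ (with p₋₁=1, p₋₂=0, q₋₁=0, q₋₂=1):
  k=0: a=11, p=11, q=1
  k=1: a=2, p=23, q=2
  k=2: a=16, p=379, q=33
  k=3: a=1, p=402, q=35
  k=4: a=6, p=2791, q=243

2791/243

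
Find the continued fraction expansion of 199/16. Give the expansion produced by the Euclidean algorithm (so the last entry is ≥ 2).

[12; 2, 3, 2]

199 = 12·16 + 7
16 = 2·7 + 2
7 = 3·2 + 1
2 = 2·1 + 0  (stop)
So 199/16 = [12; 2, 3, 2].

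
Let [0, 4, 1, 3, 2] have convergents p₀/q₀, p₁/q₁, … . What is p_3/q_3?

Using pₖ = aₖpₖ₋₁ + pₖ₋₂, qₖ = aₖqₖ₋₁ + qₖ₋₂ (with p₋₁=1, p₋₂=0, q₋₁=0, q₋₂=1):
  k=0: a=0, p=0, q=1
  k=1: a=4, p=1, q=4
  k=2: a=1, p=1, q=5
  k=3: a=3, p=4, q=19

4/19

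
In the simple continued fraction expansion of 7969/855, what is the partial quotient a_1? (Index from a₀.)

7969 = 9·855 + 274   →  a_0 = 9
855 = 3·274 + 33   →  a_1 = 3

3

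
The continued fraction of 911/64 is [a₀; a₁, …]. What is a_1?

4

911 = 14·64 + 15   →  a_0 = 14
64 = 4·15 + 4   →  a_1 = 4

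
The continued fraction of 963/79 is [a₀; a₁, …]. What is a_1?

963 = 12·79 + 15   →  a_0 = 12
79 = 5·15 + 4   →  a_1 = 5

5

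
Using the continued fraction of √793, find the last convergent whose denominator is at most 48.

704/25

√793 = [28; 6, 4, 6, 56, …] (period length 4).
Convergents:
  p_0/q_0 = 28/1
  p_1/q_1 = 169/6
  p_2/q_2 = 704/25
  p_3/q_3 = 4393/156
q_2 = 25 ≤ 48 < 156 = q_3, so the answer is 704/25.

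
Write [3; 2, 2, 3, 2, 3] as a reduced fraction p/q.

457/134

Fold from the inside: start with 3/1.
  2 + 1/3 = 7/3
  3 + 3/7 = 24/7
  2 + 7/24 = 55/24
  2 + 24/55 = 134/55
  3 + 55/134 = 457/134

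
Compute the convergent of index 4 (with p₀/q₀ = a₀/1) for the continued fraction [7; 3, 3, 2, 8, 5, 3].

Using pₖ = aₖpₖ₋₁ + pₖ₋₂, qₖ = aₖqₖ₋₁ + qₖ₋₂ (with p₋₁=1, p₋₂=0, q₋₁=0, q₋₂=1):
  k=0: a=7, p=7, q=1
  k=1: a=3, p=22, q=3
  k=2: a=3, p=73, q=10
  k=3: a=2, p=168, q=23
  k=4: a=8, p=1417, q=194

1417/194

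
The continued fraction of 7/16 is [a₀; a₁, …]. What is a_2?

7 = 0·16 + 7   →  a_0 = 0
16 = 2·7 + 2   →  a_1 = 2
7 = 3·2 + 1   →  a_2 = 3

3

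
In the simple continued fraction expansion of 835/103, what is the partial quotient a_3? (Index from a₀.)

1

835 = 8·103 + 11   →  a_0 = 8
103 = 9·11 + 4   →  a_1 = 9
11 = 2·4 + 3   →  a_2 = 2
4 = 1·3 + 1   →  a_3 = 1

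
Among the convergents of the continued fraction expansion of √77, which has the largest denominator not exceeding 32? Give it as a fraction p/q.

272/31

√77 = [8; 1, 3, 2, 3, 1, 16, …] (period length 6).
Convergents:
  p_0/q_0 = 8/1
  p_1/q_1 = 9/1
  p_2/q_2 = 35/4
  p_3/q_3 = 79/9
  p_4/q_4 = 272/31
  p_5/q_5 = 351/40
q_4 = 31 ≤ 32 < 40 = q_5, so the answer is 272/31.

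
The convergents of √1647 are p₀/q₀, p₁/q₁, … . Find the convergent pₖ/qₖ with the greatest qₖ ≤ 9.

284/7

√1647 = [40; 1, 1, 2, 1, 1, 80, …] (period length 6).
Convergents:
  p_0/q_0 = 40/1
  p_1/q_1 = 41/1
  p_2/q_2 = 81/2
  p_3/q_3 = 203/5
  p_4/q_4 = 284/7
  p_5/q_5 = 487/12
q_4 = 7 ≤ 9 < 12 = q_5, so the answer is 284/7.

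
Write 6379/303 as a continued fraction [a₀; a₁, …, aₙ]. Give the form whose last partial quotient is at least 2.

6379 = 21×303 + 16
303 = 18×16 + 15
16 = 1×15 + 1
15 = 15×1 + 0  (stop)
So 6379/303 = [21; 18, 1, 15].

[21; 18, 1, 15]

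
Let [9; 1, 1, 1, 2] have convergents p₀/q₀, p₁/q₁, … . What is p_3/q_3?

29/3

Using pₖ = aₖpₖ₋₁ + pₖ₋₂, qₖ = aₖqₖ₋₁ + qₖ₋₂ (with p₋₁=1, p₋₂=0, q₋₁=0, q₋₂=1):
  k=0: a=9, p=9, q=1
  k=1: a=1, p=10, q=1
  k=2: a=1, p=19, q=2
  k=3: a=1, p=29, q=3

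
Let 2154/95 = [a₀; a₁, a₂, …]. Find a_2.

2154 = 22·95 + 64   →  a_0 = 22
95 = 1·64 + 31   →  a_1 = 1
64 = 2·31 + 2   →  a_2 = 2

2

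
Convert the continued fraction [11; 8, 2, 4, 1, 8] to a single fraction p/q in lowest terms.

Using pₖ = aₖpₖ₋₁ + pₖ₋₂ and qₖ = aₖqₖ₋₁ + qₖ₋₂:
  k=0: a=11, p=11, q=1
  k=1: a=8, p=89, q=8
  k=2: a=2, p=189, q=17
  k=3: a=4, p=845, q=76
  k=4: a=1, p=1034, q=93
  k=5: a=8, p=9117, q=820

9117/820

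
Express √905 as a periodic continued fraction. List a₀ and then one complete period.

a₀ = ⌊√905⌋ = 30.
With m₀=0, d₀=1 and mₖ₊₁ = dₖaₖ − mₖ, dₖ₊₁ = (n − mₖ₊₁²)/dₖ, aₖ₊₁ = ⌊(a₀+mₖ₊₁)/dₖ₊₁⌋:
  k=1: m=30, d=5, a=12
  k=2: m=30, d=1, a=60
d=1 and a=2a₀=60 at k=2, so the next step gives (m, d) = (30, 5) again — its k=1 value — and the period has length 2.

[30; 12, 60]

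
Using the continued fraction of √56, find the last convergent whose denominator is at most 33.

217/29

√56 = [7; 2, 14, …] (period length 2).
Convergents:
  p_0/q_0 = 7/1
  p_1/q_1 = 15/2
  p_2/q_2 = 217/29
  p_3/q_3 = 449/60
q_2 = 29 ≤ 33 < 60 = q_3, so the answer is 217/29.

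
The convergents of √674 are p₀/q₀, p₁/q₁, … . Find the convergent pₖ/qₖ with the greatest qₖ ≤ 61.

675/26

√674 = [25; 1, 24, 1, 50, …] (period length 4).
Convergents:
  p_0/q_0 = 25/1
  p_1/q_1 = 26/1
  p_2/q_2 = 649/25
  p_3/q_3 = 675/26
  p_4/q_4 = 34399/1325
q_3 = 26 ≤ 61 < 1325 = q_4, so the answer is 675/26.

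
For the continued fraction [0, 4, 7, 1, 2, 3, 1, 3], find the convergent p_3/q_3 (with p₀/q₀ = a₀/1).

Using pₖ = aₖpₖ₋₁ + pₖ₋₂, qₖ = aₖqₖ₋₁ + qₖ₋₂ (with p₋₁=1, p₋₂=0, q₋₁=0, q₋₂=1):
  k=0: a=0, p=0, q=1
  k=1: a=4, p=1, q=4
  k=2: a=7, p=7, q=29
  k=3: a=1, p=8, q=33

8/33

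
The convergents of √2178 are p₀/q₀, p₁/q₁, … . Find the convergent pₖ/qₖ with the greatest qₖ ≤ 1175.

19601/420

√2178 = [46; 1, 2, 46, 2, 1, 92, …] (period length 6).
Convergents:
  p_0/q_0 = 46/1
  p_1/q_1 = 47/1
  p_2/q_2 = 140/3
  p_3/q_3 = 6487/139
  p_4/q_4 = 13114/281
  p_5/q_5 = 19601/420
  p_6/q_6 = 1816406/38921
q_5 = 420 ≤ 1175 < 38921 = q_6, so the answer is 19601/420.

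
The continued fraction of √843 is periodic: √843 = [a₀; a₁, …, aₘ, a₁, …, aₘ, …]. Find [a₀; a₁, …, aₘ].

[29; 29, 58]

a₀ = ⌊√843⌋ = 29.
With m₀=0, d₀=1 and mₖ₊₁ = dₖaₖ − mₖ, dₖ₊₁ = (n − mₖ₊₁²)/dₖ, aₖ₊₁ = ⌊(a₀+mₖ₊₁)/dₖ₊₁⌋:
  k=1: m=29, d=2, a=29
  k=2: m=29, d=1, a=58
d=1 and a=2a₀=58 at k=2, so the next step gives (m, d) = (29, 2) again — its k=1 value — and the period has length 2.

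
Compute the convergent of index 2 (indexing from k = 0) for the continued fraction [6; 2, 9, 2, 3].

Using pₖ = aₖpₖ₋₁ + pₖ₋₂, qₖ = aₖqₖ₋₁ + qₖ₋₂ (with p₋₁=1, p₋₂=0, q₋₁=0, q₋₂=1):
  k=0: a=6, p=6, q=1
  k=1: a=2, p=13, q=2
  k=2: a=9, p=123, q=19

123/19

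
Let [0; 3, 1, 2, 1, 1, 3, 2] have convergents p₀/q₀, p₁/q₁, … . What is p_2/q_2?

Using pₖ = aₖpₖ₋₁ + pₖ₋₂, qₖ = aₖqₖ₋₁ + qₖ₋₂ (with p₋₁=1, p₋₂=0, q₋₁=0, q₋₂=1):
  k=0: a=0, p=0, q=1
  k=1: a=3, p=1, q=3
  k=2: a=1, p=1, q=4

1/4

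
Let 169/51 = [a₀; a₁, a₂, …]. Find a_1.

169 = 3·51 + 16   →  a_0 = 3
51 = 3·16 + 3   →  a_1 = 3

3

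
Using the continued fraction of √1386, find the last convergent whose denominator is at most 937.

√1386 = [37; 4, 2, 1, 2, 1, 2, 4, 74, …] (period length 8).
Convergents:
  p_0/q_0 = 37/1
  p_1/q_1 = 149/4
  p_2/q_2 = 335/9
  p_3/q_3 = 484/13
  p_4/q_4 = 1303/35
  p_5/q_5 = 1787/48
  p_6/q_6 = 4877/131
  p_7/q_7 = 21295/572
  p_8/q_8 = 1580707/42459
q_7 = 572 ≤ 937 < 42459 = q_8, so the answer is 21295/572.

21295/572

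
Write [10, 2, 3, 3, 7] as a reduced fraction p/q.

1753/168

Fold from the inside: start with 7/1.
  3 + 1/7 = 22/7
  3 + 7/22 = 73/22
  2 + 22/73 = 168/73
  10 + 73/168 = 1753/168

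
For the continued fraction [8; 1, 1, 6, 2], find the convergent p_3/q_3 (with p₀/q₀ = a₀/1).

Using pₖ = aₖpₖ₋₁ + pₖ₋₂, qₖ = aₖqₖ₋₁ + qₖ₋₂ (with p₋₁=1, p₋₂=0, q₋₁=0, q₋₂=1):
  k=0: a=8, p=8, q=1
  k=1: a=1, p=9, q=1
  k=2: a=1, p=17, q=2
  k=3: a=6, p=111, q=13

111/13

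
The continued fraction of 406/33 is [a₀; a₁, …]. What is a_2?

406 = 12·33 + 10   →  a_0 = 12
33 = 3·10 + 3   →  a_1 = 3
10 = 3·3 + 1   →  a_2 = 3

3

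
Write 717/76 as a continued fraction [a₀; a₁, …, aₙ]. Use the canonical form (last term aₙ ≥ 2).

717 = 9×76 + 33
76 = 2×33 + 10
33 = 3×10 + 3
10 = 3×3 + 1
3 = 3×1 + 0  (stop)
So 717/76 = [9; 2, 3, 3, 3].

[9; 2, 3, 3, 3]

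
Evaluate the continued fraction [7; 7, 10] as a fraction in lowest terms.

507/71

Fold from the inside: start with 10/1.
  7 + 1/10 = 71/10
  7 + 10/71 = 507/71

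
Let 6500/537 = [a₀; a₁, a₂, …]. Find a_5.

6500 = 12·537 + 56   →  a_0 = 12
537 = 9·56 + 33   →  a_1 = 9
56 = 1·33 + 23   →  a_2 = 1
33 = 1·23 + 10   →  a_3 = 1
23 = 2·10 + 3   →  a_4 = 2
10 = 3·3 + 1   →  a_5 = 3

3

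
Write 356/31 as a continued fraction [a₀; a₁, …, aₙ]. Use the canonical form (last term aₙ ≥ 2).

356 = 11*31 + 15
31 = 2*15 + 1
15 = 15*1 + 0  (stop)
So 356/31 = [11; 2, 15].

[11; 2, 15]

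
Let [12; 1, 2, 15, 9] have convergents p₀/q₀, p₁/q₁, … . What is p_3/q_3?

583/46

Using pₖ = aₖpₖ₋₁ + pₖ₋₂, qₖ = aₖqₖ₋₁ + qₖ₋₂ (with p₋₁=1, p₋₂=0, q₋₁=0, q₋₂=1):
  k=0: a=12, p=12, q=1
  k=1: a=1, p=13, q=1
  k=2: a=2, p=38, q=3
  k=3: a=15, p=583, q=46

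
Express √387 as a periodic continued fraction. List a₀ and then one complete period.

[19; 1, 2, 19, 2, 1, 38]

a₀ = ⌊√387⌋ = 19.
With m₀=0, d₀=1 and mₖ₊₁ = dₖaₖ − mₖ, dₖ₊₁ = (n − mₖ₊₁²)/dₖ, aₖ₊₁ = ⌊(a₀+mₖ₊₁)/dₖ₊₁⌋:
  k=1: m=19, d=26, a=1
  k=2: m=7, d=13, a=2
  k=3: m=19, d=2, a=19
  k=4: m=19, d=13, a=2
  k=5: m=7, d=26, a=1
  k=6: m=19, d=1, a=38
d=1 and a=2a₀=38 at k=6, so the next step gives (m, d) = (19, 26) again — its k=1 value — and the period has length 6.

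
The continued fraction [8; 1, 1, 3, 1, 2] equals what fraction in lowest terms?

214/25

Fold from the inside: start with 2/1.
  1 + 1/2 = 3/2
  3 + 2/3 = 11/3
  1 + 3/11 = 14/11
  1 + 11/14 = 25/14
  8 + 14/25 = 214/25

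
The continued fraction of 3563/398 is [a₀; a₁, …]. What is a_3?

1

3563 = 8·398 + 379   →  a_0 = 8
398 = 1·379 + 19   →  a_1 = 1
379 = 19·19 + 18   →  a_2 = 19
19 = 1·18 + 1   →  a_3 = 1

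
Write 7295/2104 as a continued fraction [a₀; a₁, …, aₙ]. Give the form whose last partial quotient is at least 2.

[3; 2, 7, 8, 8, 2]

7295 = 3×2104 + 983
2104 = 2×983 + 138
983 = 7×138 + 17
138 = 8×17 + 2
17 = 8×2 + 1
2 = 2×1 + 0  (stop)
So 7295/2104 = [3; 2, 7, 8, 8, 2].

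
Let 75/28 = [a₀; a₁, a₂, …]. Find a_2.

2

75 = 2·28 + 19   →  a_0 = 2
28 = 1·19 + 9   →  a_1 = 1
19 = 2·9 + 1   →  a_2 = 2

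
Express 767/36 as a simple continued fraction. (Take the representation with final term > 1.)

[21; 3, 3, 1, 2]

767 = 21·36 + 11
36 = 3·11 + 3
11 = 3·3 + 2
3 = 1·2 + 1
2 = 2·1 + 0  (stop)
So 767/36 = [21; 3, 3, 1, 2].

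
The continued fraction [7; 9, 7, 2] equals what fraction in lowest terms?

Using pₖ = aₖpₖ₋₁ + pₖ₋₂ and qₖ = aₖqₖ₋₁ + qₖ₋₂:
  k=0: a=7, p=7, q=1
  k=1: a=9, p=64, q=9
  k=2: a=7, p=455, q=64
  k=3: a=2, p=974, q=137

974/137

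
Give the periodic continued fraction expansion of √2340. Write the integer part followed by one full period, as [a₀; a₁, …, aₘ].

a₀ = ⌊√2340⌋ = 48.
With m₀=0, d₀=1 and mₖ₊₁ = dₖaₖ − mₖ, dₖ₊₁ = (n − mₖ₊₁²)/dₖ, aₖ₊₁ = ⌊(a₀+mₖ₊₁)/dₖ₊₁⌋:
  k=1: m=48, d=36, a=2
  k=2: m=24, d=49, a=1
  k=3: m=25, d=35, a=2
  k=4: m=45, d=9, a=10
  k=5: m=45, d=35, a=2
  k=6: m=25, d=49, a=1
  k=7: m=24, d=36, a=2
  k=8: m=48, d=1, a=96
d=1 and a=2a₀=96 at k=8, so the next step gives (m, d) = (48, 36) again — its k=1 value — and the period has length 8.

[48; 2, 1, 2, 10, 2, 1, 2, 96]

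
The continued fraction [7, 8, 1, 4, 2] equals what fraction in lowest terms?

690/97

Fold from the inside: start with 2/1.
  4 + 1/2 = 9/2
  1 + 2/9 = 11/9
  8 + 9/11 = 97/11
  7 + 11/97 = 690/97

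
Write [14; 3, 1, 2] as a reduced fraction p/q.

Using pₖ = aₖpₖ₋₁ + pₖ₋₂ and qₖ = aₖqₖ₋₁ + qₖ₋₂:
  k=0: a=14, p=14, q=1
  k=1: a=3, p=43, q=3
  k=2: a=1, p=57, q=4
  k=3: a=2, p=157, q=11

157/11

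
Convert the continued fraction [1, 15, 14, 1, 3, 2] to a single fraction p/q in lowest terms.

Fold from the inside: start with 2/1.
  3 + 1/2 = 7/2
  1 + 2/7 = 9/7
  14 + 7/9 = 133/9
  15 + 9/133 = 2004/133
  1 + 133/2004 = 2137/2004

2137/2004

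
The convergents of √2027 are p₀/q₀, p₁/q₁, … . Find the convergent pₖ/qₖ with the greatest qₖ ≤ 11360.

182385/4051

√2027 = [45; 45, 90, …] (period length 2).
Convergents:
  p_0/q_0 = 45/1
  p_1/q_1 = 2026/45
  p_2/q_2 = 182385/4051
  p_3/q_3 = 8209351/182340
q_2 = 4051 ≤ 11360 < 182340 = q_3, so the answer is 182385/4051.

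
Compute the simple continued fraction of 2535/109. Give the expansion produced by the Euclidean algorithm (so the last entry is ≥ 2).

[23; 3, 1, 8, 3]

2535 = 23×109 + 28
109 = 3×28 + 25
28 = 1×25 + 3
25 = 8×3 + 1
3 = 3×1 + 0  (stop)
So 2535/109 = [23; 3, 1, 8, 3].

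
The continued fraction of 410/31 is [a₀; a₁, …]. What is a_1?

4

410 = 13·31 + 7   →  a_0 = 13
31 = 4·7 + 3   →  a_1 = 4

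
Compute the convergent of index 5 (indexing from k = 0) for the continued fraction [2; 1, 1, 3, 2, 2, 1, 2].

100/39

Using pₖ = aₖpₖ₋₁ + pₖ₋₂, qₖ = aₖqₖ₋₁ + qₖ₋₂ (with p₋₁=1, p₋₂=0, q₋₁=0, q₋₂=1):
  k=0: a=2, p=2, q=1
  k=1: a=1, p=3, q=1
  k=2: a=1, p=5, q=2
  k=3: a=3, p=18, q=7
  k=4: a=2, p=41, q=16
  k=5: a=2, p=100, q=39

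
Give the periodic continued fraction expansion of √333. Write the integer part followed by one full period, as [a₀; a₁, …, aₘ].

a₀ = ⌊√333⌋ = 18.
With m₀=0, d₀=1 and mₖ₊₁ = dₖaₖ − mₖ, dₖ₊₁ = (n − mₖ₊₁²)/dₖ, aₖ₊₁ = ⌊(a₀+mₖ₊₁)/dₖ₊₁⌋:
  k=1: m=18, d=9, a=4
  k=2: m=18, d=1, a=36
d=1 and a=2a₀=36 at k=2, so the next step gives (m, d) = (18, 9) again — its k=1 value — and the period has length 2.

[18; 4, 36]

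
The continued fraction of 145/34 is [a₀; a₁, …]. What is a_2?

1

145 = 4·34 + 9   →  a_0 = 4
34 = 3·9 + 7   →  a_1 = 3
9 = 1·7 + 2   →  a_2 = 1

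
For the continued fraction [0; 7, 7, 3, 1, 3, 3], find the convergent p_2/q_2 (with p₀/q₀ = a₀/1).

Using pₖ = aₖpₖ₋₁ + pₖ₋₂, qₖ = aₖqₖ₋₁ + qₖ₋₂ (with p₋₁=1, p₋₂=0, q₋₁=0, q₋₂=1):
  k=0: a=0, p=0, q=1
  k=1: a=7, p=1, q=7
  k=2: a=7, p=7, q=50

7/50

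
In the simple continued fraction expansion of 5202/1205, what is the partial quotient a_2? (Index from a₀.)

5202 = 4·1205 + 382   →  a_0 = 4
1205 = 3·382 + 59   →  a_1 = 3
382 = 6·59 + 28   →  a_2 = 6

6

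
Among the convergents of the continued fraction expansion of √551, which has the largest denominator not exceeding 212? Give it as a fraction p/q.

3967/169

√551 = [23; 2, 8, 1, 8, 2, 46, …] (period length 6).
Convergents:
  p_0/q_0 = 23/1
  p_1/q_1 = 47/2
  p_2/q_2 = 399/17
  p_3/q_3 = 446/19
  p_4/q_4 = 3967/169
  p_5/q_5 = 8380/357
q_4 = 169 ≤ 212 < 357 = q_5, so the answer is 3967/169.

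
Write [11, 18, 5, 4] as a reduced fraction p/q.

Fold from the inside: start with 4/1.
  5 + 1/4 = 21/4
  18 + 4/21 = 382/21
  11 + 21/382 = 4223/382

4223/382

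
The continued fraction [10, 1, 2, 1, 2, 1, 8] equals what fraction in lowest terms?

1406/131

Using pₖ = aₖpₖ₋₁ + pₖ₋₂ and qₖ = aₖqₖ₋₁ + qₖ₋₂:
  k=0: a=10, p=10, q=1
  k=1: a=1, p=11, q=1
  k=2: a=2, p=32, q=3
  k=3: a=1, p=43, q=4
  k=4: a=2, p=118, q=11
  k=5: a=1, p=161, q=15
  k=6: a=8, p=1406, q=131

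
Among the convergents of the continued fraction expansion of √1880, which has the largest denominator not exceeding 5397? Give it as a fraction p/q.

146033/3368

√1880 = [43; 2, 1, 3, 1, 2, 86, …] (period length 6).
Convergents:
  p_0/q_0 = 43/1
  p_1/q_1 = 87/2
  p_2/q_2 = 130/3
  p_3/q_3 = 477/11
  p_4/q_4 = 607/14
  p_5/q_5 = 1691/39
  p_6/q_6 = 146033/3368
  p_7/q_7 = 293757/6775
q_6 = 3368 ≤ 5397 < 6775 = q_7, so the answer is 146033/3368.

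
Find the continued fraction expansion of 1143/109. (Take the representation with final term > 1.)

1143 = 10×109 + 53
109 = 2×53 + 3
53 = 17×3 + 2
3 = 1×2 + 1
2 = 2×1 + 0  (stop)
So 1143/109 = [10; 2, 17, 1, 2].

[10; 2, 17, 1, 2]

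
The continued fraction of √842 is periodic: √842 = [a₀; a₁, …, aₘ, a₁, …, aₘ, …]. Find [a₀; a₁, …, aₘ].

a₀ = ⌊√842⌋ = 29.

[29; 58]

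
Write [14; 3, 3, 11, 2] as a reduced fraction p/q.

Fold from the inside: start with 2/1.
  11 + 1/2 = 23/2
  3 + 2/23 = 71/23
  3 + 23/71 = 236/71
  14 + 71/236 = 3375/236

3375/236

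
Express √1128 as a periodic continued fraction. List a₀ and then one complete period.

a₀ = ⌊√1128⌋ = 33.
With m₀=0, d₀=1 and mₖ₊₁ = dₖaₖ − mₖ, dₖ₊₁ = (n − mₖ₊₁²)/dₖ, aₖ₊₁ = ⌊(a₀+mₖ₊₁)/dₖ₊₁⌋:
  k=1: m=33, d=39, a=1
  k=2: m=6, d=28, a=1
  k=3: m=22, d=23, a=2
  k=4: m=24, d=24, a=2
  k=5: m=24, d=23, a=2
  k=6: m=22, d=28, a=1
  k=7: m=6, d=39, a=1
  k=8: m=33, d=1, a=66
d=1 and a=2a₀=66 at k=8, so the next step gives (m, d) = (33, 39) again — its k=1 value — and the period has length 8.

[33; 1, 1, 2, 2, 2, 1, 1, 66]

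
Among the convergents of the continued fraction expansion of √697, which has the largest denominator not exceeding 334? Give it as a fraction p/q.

6917/262

√697 = [26; 2, 2, 52, …] (period length 3).
Convergents:
  p_0/q_0 = 26/1
  p_1/q_1 = 53/2
  p_2/q_2 = 132/5
  p_3/q_3 = 6917/262
  p_4/q_4 = 13966/529
q_3 = 262 ≤ 334 < 529 = q_4, so the answer is 6917/262.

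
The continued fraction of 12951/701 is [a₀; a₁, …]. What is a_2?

9

12951 = 18·701 + 333   →  a_0 = 18
701 = 2·333 + 35   →  a_1 = 2
333 = 9·35 + 18   →  a_2 = 9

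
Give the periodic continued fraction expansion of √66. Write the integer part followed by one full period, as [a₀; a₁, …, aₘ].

a₀ = ⌊√66⌋ = 8.
With m₀=0, d₀=1 and mₖ₊₁ = dₖaₖ − mₖ, dₖ₊₁ = (n − mₖ₊₁²)/dₖ, aₖ₊₁ = ⌊(a₀+mₖ₊₁)/dₖ₊₁⌋:
  k=1: m=8, d=2, a=8
  k=2: m=8, d=1, a=16
d=1 and a=2a₀=16 at k=2, so the next step gives (m, d) = (8, 2) again — its k=1 value — and the period has length 2.

[8; 8, 16]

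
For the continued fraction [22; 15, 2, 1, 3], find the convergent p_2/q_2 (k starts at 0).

Using pₖ = aₖpₖ₋₁ + pₖ₋₂, qₖ = aₖqₖ₋₁ + qₖ₋₂ (with p₋₁=1, p₋₂=0, q₋₁=0, q₋₂=1):
  k=0: a=22, p=22, q=1
  k=1: a=15, p=331, q=15
  k=2: a=2, p=684, q=31

684/31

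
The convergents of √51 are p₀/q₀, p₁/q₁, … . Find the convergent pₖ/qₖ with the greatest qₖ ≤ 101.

707/99

√51 = [7; 7, 14, …] (period length 2).
Convergents:
  p_0/q_0 = 7/1
  p_1/q_1 = 50/7
  p_2/q_2 = 707/99
  p_3/q_3 = 4999/700
q_2 = 99 ≤ 101 < 700 = q_3, so the answer is 707/99.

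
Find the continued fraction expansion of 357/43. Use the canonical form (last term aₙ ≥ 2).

[8; 3, 3, 4]

357 = 8*43 + 13
43 = 3*13 + 4
13 = 3*4 + 1
4 = 4*1 + 0  (stop)
So 357/43 = [8; 3, 3, 4].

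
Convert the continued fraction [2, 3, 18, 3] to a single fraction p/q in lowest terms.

Using pₖ = aₖpₖ₋₁ + pₖ₋₂ and qₖ = aₖqₖ₋₁ + qₖ₋₂:
  k=0: a=2, p=2, q=1
  k=1: a=3, p=7, q=3
  k=2: a=18, p=128, q=55
  k=3: a=3, p=391, q=168

391/168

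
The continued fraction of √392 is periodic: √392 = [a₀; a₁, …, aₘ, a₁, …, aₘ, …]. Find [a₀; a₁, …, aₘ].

a₀ = ⌊√392⌋ = 19.
With m₀=0, d₀=1 and mₖ₊₁ = dₖaₖ − mₖ, dₖ₊₁ = (n − mₖ₊₁²)/dₖ, aₖ₊₁ = ⌊(a₀+mₖ₊₁)/dₖ₊₁⌋:
  k=1: m=19, d=31, a=1
  k=2: m=12, d=8, a=3
  k=3: m=12, d=31, a=1
  k=4: m=19, d=1, a=38
d=1 and a=2a₀=38 at k=4, so the next step gives (m, d) = (19, 31) again — its k=1 value — and the period has length 4.

[19; 1, 3, 1, 38]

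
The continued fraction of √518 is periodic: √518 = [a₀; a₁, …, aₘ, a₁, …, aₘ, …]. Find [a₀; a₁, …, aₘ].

[22; 1, 3, 6, 3, 1, 44]

a₀ = ⌊√518⌋ = 22.
With m₀=0, d₀=1 and mₖ₊₁ = dₖaₖ − mₖ, dₖ₊₁ = (n − mₖ₊₁²)/dₖ, aₖ₊₁ = ⌊(a₀+mₖ₊₁)/dₖ₊₁⌋:
  k=1: m=22, d=34, a=1
  k=2: m=12, d=11, a=3
  k=3: m=21, d=7, a=6
  k=4: m=21, d=11, a=3
  k=5: m=12, d=34, a=1
  k=6: m=22, d=1, a=44
d=1 and a=2a₀=44 at k=6, so the next step gives (m, d) = (22, 34) again — its k=1 value — and the period has length 6.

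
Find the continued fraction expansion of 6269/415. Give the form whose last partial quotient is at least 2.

6269 = 15·415 + 44
415 = 9·44 + 19
44 = 2·19 + 6
19 = 3·6 + 1
6 = 6·1 + 0  (stop)
So 6269/415 = [15; 9, 2, 3, 6].

[15; 9, 2, 3, 6]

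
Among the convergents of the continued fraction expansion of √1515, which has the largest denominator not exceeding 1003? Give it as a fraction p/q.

√1515 = [38; 1, 11, 1, 76, …] (period length 4).
Convergents:
  p_0/q_0 = 38/1
  p_1/q_1 = 39/1
  p_2/q_2 = 467/12
  p_3/q_3 = 506/13
  p_4/q_4 = 38923/1000
  p_5/q_5 = 39429/1013
q_4 = 1000 ≤ 1003 < 1013 = q_5, so the answer is 38923/1000.

38923/1000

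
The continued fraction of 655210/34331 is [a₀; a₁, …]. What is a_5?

2

655210 = 19·34331 + 2921   →  a_0 = 19
34331 = 11·2921 + 2200   →  a_1 = 11
2921 = 1·2200 + 721   →  a_2 = 1
2200 = 3·721 + 37   →  a_3 = 3
721 = 19·37 + 18   →  a_4 = 19
37 = 2·18 + 1   →  a_5 = 2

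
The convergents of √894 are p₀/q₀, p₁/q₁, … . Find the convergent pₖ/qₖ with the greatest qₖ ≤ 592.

√894 = [29; 1, 8, 1, 58, …] (period length 4).
Convergents:
  p_0/q_0 = 29/1
  p_1/q_1 = 30/1
  p_2/q_2 = 269/9
  p_3/q_3 = 299/10
  p_4/q_4 = 17611/589
  p_5/q_5 = 17910/599
q_4 = 589 ≤ 592 < 599 = q_5, so the answer is 17611/589.

17611/589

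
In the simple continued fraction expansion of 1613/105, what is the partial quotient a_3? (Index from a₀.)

1613 = 15·105 + 38   →  a_0 = 15
105 = 2·38 + 29   →  a_1 = 2
38 = 1·29 + 9   →  a_2 = 1
29 = 3·9 + 2   →  a_3 = 3

3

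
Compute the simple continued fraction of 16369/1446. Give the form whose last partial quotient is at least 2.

16369 = 11*1446 + 463
1446 = 3*463 + 57
463 = 8*57 + 7
57 = 8*7 + 1
7 = 7*1 + 0  (stop)
So 16369/1446 = [11; 3, 8, 8, 7].

[11; 3, 8, 8, 7]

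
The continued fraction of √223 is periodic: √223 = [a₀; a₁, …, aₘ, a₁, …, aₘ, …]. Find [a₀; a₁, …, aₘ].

a₀ = ⌊√223⌋ = 14.

[14; 1, 13, 1, 28]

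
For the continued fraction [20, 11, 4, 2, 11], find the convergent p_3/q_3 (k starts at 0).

Using pₖ = aₖpₖ₋₁ + pₖ₋₂, qₖ = aₖqₖ₋₁ + qₖ₋₂ (with p₋₁=1, p₋₂=0, q₋₁=0, q₋₂=1):
  k=0: a=20, p=20, q=1
  k=1: a=11, p=221, q=11
  k=2: a=4, p=904, q=45
  k=3: a=2, p=2029, q=101

2029/101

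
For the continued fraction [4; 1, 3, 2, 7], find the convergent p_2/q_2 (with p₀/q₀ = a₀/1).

19/4

Using pₖ = aₖpₖ₋₁ + pₖ₋₂, qₖ = aₖqₖ₋₁ + qₖ₋₂ (with p₋₁=1, p₋₂=0, q₋₁=0, q₋₂=1):
  k=0: a=4, p=4, q=1
  k=1: a=1, p=5, q=1
  k=2: a=3, p=19, q=4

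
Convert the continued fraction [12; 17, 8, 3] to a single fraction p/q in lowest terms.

Using pₖ = aₖpₖ₋₁ + pₖ₋₂ and qₖ = aₖqₖ₋₁ + qₖ₋₂:
  k=0: a=12, p=12, q=1
  k=1: a=17, p=205, q=17
  k=2: a=8, p=1652, q=137
  k=3: a=3, p=5161, q=428

5161/428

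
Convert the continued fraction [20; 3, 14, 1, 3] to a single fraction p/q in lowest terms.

Using pₖ = aₖpₖ₋₁ + pₖ₋₂ and qₖ = aₖqₖ₋₁ + qₖ₋₂:
  k=0: a=20, p=20, q=1
  k=1: a=3, p=61, q=3
  k=2: a=14, p=874, q=43
  k=3: a=1, p=935, q=46
  k=4: a=3, p=3679, q=181

3679/181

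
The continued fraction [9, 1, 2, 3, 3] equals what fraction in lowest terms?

Fold from the inside: start with 3/1.
  3 + 1/3 = 10/3
  2 + 3/10 = 23/10
  1 + 10/23 = 33/23
  9 + 23/33 = 320/33

320/33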